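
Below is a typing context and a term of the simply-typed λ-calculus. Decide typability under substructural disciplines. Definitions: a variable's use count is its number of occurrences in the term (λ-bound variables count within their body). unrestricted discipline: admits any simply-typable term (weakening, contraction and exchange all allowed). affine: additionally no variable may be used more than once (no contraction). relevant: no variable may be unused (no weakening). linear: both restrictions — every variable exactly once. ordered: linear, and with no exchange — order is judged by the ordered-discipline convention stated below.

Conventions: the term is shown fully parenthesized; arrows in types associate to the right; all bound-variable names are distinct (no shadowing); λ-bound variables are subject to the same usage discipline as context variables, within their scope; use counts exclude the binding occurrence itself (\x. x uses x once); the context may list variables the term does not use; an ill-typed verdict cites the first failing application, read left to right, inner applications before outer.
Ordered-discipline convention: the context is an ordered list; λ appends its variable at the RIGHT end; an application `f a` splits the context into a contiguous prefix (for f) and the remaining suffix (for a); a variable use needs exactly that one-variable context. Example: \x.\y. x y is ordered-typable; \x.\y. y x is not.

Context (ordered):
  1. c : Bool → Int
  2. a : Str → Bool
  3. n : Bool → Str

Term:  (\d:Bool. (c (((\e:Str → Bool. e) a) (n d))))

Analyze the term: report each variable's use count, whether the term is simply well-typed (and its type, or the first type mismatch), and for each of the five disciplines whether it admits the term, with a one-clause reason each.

variable uses: c: 1×, a: 1×, n: 1×, d (bound): 1×, e (bound): 1×
uses in reading order: c, e, a, n, d
typing: well-typed at Bool → Int
ordered ✓ (c, a, n, d, e: once each, no exchange needed)
linear ✓ (exactly-once usage across c, a, n, d, e)
affine ✓ (at most one use each (c, a, n, d, e))
relevant ✓ (at least one use each (c, a, n, d, e))
unrestricted ✓ (simply typable at Bool → Int; W, C, E all held)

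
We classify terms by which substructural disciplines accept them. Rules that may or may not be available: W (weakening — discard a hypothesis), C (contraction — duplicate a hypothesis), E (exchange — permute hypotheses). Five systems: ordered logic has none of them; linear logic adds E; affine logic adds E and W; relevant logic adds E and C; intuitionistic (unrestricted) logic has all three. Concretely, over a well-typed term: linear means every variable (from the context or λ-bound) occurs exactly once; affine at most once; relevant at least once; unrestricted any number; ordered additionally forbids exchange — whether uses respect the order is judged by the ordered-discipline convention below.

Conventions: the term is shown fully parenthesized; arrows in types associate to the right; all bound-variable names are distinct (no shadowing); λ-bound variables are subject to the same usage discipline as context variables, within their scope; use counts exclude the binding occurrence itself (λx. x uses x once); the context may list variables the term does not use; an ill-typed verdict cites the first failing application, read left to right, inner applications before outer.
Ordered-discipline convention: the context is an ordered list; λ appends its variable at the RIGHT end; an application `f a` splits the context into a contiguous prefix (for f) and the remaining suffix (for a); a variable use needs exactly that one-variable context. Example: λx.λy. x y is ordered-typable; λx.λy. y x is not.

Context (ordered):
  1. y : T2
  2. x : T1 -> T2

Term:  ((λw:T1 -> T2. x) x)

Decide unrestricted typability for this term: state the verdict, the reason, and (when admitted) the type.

yes — well-typed at T1 -> T2; no restrictions here; term : T1 -> T2
usage: y: 0, x: 2, w (λ-bound): 0
uses in reading order: x, x
typing: the term checks, with type T1 -> T2
summary: ordered ✗, linear ✗, affine ✗, relevant ✗, unrestricted ✓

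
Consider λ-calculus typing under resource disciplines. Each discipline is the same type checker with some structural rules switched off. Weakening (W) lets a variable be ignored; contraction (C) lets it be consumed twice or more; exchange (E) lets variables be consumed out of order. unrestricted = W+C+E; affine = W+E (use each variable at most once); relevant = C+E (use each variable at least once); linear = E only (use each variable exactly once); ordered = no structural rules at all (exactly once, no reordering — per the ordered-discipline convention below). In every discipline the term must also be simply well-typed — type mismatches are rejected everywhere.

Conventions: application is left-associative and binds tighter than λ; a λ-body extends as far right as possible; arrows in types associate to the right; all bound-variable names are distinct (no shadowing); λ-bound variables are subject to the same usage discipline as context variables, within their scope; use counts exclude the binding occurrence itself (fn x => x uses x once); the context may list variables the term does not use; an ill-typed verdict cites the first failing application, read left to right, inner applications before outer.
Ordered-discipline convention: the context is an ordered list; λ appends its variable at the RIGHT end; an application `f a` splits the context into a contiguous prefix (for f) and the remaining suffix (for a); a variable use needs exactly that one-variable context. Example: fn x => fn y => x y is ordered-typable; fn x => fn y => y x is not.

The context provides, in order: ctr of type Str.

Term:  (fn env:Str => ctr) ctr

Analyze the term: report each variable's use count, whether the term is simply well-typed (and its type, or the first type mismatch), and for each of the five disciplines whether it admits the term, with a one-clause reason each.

variable uses: ctr: 2, env (bound): 0
uses in reading order: ctr, ctr
typing: well-typed at Str
ordered ✗ (ctr ×2 used more than once (contraction); needs weakening: env unused)
linear ✗ (ctr ×2 used more than once (contraction); needs weakening: env unused)
affine ✗ (ctr ×2 used more than once (contraction))
relevant ✗ (needs weakening: env unused)
unrestricted ✓ (typability at Str is all that's needed)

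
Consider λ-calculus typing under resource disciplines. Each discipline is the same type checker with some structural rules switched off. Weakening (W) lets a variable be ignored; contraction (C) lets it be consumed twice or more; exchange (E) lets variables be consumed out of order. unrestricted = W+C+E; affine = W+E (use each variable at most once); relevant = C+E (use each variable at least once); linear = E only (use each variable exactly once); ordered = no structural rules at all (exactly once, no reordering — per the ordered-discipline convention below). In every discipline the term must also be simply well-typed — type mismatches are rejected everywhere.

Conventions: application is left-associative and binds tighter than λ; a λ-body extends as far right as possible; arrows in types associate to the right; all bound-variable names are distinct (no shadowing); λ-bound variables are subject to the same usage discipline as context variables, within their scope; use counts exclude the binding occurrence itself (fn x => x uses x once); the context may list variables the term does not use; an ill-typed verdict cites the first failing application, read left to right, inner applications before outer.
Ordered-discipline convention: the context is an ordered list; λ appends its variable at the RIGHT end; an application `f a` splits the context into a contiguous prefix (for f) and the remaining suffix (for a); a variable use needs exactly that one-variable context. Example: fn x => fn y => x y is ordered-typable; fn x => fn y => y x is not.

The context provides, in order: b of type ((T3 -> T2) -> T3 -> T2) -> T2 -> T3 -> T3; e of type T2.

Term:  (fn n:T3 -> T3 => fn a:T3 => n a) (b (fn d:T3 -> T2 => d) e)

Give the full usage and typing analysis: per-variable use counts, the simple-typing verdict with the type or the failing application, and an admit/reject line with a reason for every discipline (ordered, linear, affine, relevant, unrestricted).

use counts: b=1; e=1; n (λ-bound)=1; a (λ-bound)=1; d (λ-bound)=1
uses in reading order: n, a, b, d, e
typing: ✓ — T3 -> T3
ordered: ✓ — single-use (b, e, n, a, d), ordered derivation ok
linear: ✓ — each of b, e, n, a, d used exactly once
affine: ✓ — at most one use each (b, e, n, a, d)
relevant: ✓ — at least one use each (b, e, n, a, d)
unrestricted: ✓ — simply typable at T3 -> T3; W, C, E all held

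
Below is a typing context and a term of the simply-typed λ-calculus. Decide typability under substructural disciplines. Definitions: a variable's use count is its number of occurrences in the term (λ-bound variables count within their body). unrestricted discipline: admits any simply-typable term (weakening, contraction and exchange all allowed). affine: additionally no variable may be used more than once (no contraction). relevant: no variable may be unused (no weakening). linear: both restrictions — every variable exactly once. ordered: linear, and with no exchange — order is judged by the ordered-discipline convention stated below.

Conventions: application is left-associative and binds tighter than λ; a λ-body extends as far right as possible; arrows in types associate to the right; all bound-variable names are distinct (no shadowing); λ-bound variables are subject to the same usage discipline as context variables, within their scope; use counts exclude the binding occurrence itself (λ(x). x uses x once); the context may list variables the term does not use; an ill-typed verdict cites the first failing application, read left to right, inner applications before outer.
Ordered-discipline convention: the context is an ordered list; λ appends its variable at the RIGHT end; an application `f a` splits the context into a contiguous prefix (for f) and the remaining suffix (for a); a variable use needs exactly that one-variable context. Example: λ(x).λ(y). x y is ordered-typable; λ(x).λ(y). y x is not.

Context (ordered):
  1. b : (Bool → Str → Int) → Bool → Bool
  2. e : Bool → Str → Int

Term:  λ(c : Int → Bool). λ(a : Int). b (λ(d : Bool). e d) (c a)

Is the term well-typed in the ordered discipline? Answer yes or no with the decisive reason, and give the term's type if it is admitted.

yes — b, e, c, a, d: once each, no exchange needed; term : (Int → Bool) → Int → Bool
usage: b ×1; e ×1; c (λ-bound) ×1; a (λ-bound) ×1; d (λ-bound) ×1
left-to-right use order: b, e, d, c, a
typing: well-typed — term : (Int → Bool) → Int → Bool
per-discipline verdicts: ordered ✓ | linear ✓ | affine ✓ | relevant ✓ | unrestricted ✓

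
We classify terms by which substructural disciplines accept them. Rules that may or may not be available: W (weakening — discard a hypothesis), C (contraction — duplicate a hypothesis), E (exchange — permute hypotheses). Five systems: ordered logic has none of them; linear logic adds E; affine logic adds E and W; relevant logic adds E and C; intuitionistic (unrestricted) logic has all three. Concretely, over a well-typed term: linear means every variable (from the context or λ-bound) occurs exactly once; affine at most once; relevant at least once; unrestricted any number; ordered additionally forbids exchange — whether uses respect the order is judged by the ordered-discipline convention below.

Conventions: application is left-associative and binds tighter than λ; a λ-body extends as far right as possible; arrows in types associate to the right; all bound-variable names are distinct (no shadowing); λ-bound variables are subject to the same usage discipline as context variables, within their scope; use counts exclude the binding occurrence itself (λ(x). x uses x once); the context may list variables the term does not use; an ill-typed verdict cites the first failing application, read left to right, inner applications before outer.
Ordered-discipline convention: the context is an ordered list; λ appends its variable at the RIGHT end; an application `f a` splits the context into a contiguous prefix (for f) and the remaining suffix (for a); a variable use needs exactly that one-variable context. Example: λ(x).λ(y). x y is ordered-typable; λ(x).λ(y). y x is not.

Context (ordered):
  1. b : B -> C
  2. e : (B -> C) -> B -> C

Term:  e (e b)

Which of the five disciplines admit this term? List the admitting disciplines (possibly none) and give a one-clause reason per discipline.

admitted in: relevant, unrestricted
variable uses: b: 1; e: 2
use order (left to right): e, e, b
typing: the term checks, with type B -> C
ordered: ✗, repeated use of e ×2
linear: ✗, repeated use of e ×2
affine: ✗, repeated use of e ×2
relevant: ✓, none of b, e goes unused
unrestricted: ✓, typability at B -> C is all that's needed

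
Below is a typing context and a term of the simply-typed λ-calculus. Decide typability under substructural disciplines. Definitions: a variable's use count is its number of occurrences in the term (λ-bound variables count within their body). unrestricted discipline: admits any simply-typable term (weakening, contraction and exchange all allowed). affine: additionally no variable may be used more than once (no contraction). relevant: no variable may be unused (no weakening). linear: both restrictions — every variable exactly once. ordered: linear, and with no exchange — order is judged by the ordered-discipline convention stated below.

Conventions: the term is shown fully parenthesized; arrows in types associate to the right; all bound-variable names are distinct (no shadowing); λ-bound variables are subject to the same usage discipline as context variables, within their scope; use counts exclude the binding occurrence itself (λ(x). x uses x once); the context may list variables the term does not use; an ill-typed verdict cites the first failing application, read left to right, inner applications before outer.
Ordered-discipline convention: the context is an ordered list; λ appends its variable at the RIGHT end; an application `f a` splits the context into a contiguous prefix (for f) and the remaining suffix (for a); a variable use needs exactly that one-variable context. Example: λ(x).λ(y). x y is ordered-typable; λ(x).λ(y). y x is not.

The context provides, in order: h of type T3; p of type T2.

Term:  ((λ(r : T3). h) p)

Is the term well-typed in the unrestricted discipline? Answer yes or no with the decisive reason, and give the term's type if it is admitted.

no — the type mismatch rejects it
counts: h: 1; p: 1; r (bound): 0
use order (left to right): h, p
typing: ill-typed: argument of type T2 where T3 is required
all disciplines: ordered ✗; linear ✗; affine ✗; relevant ✗; unrestricted ✗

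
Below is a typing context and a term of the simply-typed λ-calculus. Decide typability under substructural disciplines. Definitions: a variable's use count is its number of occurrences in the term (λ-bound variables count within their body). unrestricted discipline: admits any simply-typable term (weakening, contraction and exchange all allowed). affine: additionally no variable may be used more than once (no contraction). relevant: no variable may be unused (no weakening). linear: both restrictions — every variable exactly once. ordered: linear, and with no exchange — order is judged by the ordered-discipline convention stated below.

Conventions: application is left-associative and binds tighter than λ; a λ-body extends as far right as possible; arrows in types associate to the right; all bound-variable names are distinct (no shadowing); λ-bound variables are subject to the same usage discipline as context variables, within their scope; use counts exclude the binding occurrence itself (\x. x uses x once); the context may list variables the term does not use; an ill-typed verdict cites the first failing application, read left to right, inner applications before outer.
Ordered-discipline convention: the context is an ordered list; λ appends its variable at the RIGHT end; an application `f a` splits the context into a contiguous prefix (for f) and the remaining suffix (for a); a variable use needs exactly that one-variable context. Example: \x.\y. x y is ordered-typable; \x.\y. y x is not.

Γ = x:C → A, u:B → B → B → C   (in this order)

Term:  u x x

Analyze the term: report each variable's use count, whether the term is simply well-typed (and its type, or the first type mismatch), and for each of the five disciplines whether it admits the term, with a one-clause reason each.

counts: x=2, u=1
order of uses: u, x, x
typing: ill-typed: an argument C → A mismatches the expected B
ordered ✗ (fails simple typing)
linear ✗ (a type mismatch blocks all five)
affine ✗ (the type mismatch rejects it)
relevant ✗ (not simply typable)
unrestricted ✗ (fails simple typing)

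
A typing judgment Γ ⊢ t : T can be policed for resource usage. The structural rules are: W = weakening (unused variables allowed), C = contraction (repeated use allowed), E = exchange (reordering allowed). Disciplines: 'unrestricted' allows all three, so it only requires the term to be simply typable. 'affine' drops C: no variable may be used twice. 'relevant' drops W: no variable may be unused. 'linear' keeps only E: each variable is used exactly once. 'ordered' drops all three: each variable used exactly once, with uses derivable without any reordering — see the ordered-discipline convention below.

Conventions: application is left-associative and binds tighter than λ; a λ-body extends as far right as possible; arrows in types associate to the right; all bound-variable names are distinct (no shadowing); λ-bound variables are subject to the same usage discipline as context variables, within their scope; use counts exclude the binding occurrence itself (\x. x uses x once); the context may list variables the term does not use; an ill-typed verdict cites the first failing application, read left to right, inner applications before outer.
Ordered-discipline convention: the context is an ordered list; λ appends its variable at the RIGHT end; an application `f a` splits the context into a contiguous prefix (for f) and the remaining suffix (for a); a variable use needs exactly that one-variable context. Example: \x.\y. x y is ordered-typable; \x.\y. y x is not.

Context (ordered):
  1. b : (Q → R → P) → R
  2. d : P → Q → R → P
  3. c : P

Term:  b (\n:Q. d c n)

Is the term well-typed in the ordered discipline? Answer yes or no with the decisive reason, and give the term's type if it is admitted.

yes — single-use (b, d, c, n), ordered derivation ok; term : R
use counts: b: 1×; d: 1×; c: 1×; n (λ-bound): 1×
uses in reading order: b, d, c, n
typing: well-typed at R
per-discipline verdicts: ordered ✓ | linear ✓ | affine ✓ | relevant ✓ | unrestricted ✓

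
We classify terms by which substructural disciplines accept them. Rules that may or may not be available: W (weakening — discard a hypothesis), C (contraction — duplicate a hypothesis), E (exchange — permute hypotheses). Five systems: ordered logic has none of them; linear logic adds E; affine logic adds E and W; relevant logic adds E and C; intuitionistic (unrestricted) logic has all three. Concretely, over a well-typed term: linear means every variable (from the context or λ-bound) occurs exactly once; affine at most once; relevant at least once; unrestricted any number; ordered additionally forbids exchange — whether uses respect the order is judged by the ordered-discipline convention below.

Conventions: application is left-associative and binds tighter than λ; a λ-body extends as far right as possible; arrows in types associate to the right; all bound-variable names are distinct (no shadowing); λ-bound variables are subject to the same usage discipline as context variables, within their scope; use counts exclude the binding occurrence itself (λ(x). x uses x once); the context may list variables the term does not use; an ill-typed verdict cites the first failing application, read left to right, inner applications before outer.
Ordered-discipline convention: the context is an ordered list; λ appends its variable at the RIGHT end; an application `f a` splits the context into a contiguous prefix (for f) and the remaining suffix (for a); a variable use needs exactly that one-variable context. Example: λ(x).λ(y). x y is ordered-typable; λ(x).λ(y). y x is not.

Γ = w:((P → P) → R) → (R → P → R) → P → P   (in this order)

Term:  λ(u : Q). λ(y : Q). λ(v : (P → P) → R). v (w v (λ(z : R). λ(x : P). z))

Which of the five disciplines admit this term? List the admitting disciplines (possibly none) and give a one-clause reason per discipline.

accepted by: unrestricted
usage: w: 1; u (λ-bound): 0; y (λ-bound): 0; v (λ-bound): 2; z (λ-bound): 1; x (λ-bound): 0
order of uses: v, w, v, z
typing: well-typed at Q → Q → ((P → P) → R) → R
ordered ✗ (needs contraction — v ×2; unused: u, y, x — weakening required)
linear ✗ (needs contraction — v ×2; unused: u, y, x — weakening required)
affine ✗ (needs contraction — v ×2)
relevant ✗ (unused: u, y, x — weakening required)
unrestricted ✓ (simply typable at Q → Q → ((P → P) → R) → R; W, C, E all held)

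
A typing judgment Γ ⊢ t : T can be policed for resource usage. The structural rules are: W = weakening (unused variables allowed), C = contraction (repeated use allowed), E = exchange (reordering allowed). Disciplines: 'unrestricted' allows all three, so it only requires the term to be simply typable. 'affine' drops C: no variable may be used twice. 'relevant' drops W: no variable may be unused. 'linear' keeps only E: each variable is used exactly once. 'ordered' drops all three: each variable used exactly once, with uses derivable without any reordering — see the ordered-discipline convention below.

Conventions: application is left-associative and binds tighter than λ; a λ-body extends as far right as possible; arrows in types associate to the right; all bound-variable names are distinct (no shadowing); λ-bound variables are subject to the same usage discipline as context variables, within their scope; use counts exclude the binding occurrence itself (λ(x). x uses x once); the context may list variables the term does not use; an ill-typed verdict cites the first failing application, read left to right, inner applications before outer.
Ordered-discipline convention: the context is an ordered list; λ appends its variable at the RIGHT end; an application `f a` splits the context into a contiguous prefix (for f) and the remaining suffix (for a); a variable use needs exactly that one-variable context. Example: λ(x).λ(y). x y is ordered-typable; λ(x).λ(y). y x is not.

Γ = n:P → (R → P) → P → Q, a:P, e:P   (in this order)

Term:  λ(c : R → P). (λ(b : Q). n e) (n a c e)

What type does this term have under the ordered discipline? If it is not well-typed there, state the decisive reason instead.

not well-typed under ordered — repeated use of n ×2, e ×2; unused: b — weakening required
variable uses: n=2, a=1, e=2, c (λ-bound)=1, b (λ-bound)=0
left-to-right use order: n, e, n, a, c, e
typing: well-typed — term : (R → P) → (R → P) → P → Q
all disciplines: ordered ✗; linear ✗; affine ✗; relevant ✗; unrestricted ✓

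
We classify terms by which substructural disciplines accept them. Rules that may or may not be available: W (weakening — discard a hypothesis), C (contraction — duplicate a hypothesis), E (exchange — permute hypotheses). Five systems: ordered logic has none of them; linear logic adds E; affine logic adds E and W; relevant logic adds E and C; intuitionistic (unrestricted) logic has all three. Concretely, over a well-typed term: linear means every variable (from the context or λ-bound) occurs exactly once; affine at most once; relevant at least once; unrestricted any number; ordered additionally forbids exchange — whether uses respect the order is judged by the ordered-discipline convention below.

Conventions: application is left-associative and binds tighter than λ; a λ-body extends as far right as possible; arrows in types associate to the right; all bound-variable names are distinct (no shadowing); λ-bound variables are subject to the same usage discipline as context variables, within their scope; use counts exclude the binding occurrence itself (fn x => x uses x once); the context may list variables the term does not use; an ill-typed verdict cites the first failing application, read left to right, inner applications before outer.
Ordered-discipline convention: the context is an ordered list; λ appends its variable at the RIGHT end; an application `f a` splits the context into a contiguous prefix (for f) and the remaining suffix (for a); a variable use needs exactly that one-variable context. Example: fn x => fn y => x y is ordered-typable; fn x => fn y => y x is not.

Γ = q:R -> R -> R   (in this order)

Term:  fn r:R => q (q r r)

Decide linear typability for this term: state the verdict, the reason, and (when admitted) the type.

no — repeated use of q ×2, r ×2
variable uses: q=2; r (bound)=2
uses in reading order: q, q, r, r
typing: the term checks, with type R -> R -> R
summary: ordered ✗, linear ✗, affine ✗, relevant ✓, unrestricted ✓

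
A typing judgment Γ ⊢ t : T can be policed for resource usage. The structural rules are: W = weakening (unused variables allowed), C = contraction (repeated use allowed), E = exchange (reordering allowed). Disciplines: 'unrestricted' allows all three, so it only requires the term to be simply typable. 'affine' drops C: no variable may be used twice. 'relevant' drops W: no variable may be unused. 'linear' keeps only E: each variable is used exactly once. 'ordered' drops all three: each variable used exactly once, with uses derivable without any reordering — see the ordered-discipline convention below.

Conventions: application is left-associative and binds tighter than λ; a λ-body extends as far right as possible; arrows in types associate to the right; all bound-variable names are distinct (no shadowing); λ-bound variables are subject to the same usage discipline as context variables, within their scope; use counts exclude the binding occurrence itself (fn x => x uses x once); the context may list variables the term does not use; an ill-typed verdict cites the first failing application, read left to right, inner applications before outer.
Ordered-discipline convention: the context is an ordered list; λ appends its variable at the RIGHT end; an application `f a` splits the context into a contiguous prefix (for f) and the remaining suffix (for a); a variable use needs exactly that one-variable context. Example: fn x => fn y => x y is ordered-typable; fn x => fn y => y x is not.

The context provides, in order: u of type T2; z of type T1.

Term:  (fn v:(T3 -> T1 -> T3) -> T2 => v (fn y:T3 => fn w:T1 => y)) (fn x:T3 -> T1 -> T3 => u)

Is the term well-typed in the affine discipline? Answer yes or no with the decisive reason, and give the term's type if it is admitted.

yes — none of u, z, v, y, w, x used more than once; term : T2
counts: u: 1; z: 0; v (bound): 1; y (bound): 1; w (bound): 0; x (bound): 0
use order (left to right): v, y, u
typing: well-typed — term : T2
summary: ordered ✗; linear ✗; affine ✓; relevant ✗; unrestricted ✓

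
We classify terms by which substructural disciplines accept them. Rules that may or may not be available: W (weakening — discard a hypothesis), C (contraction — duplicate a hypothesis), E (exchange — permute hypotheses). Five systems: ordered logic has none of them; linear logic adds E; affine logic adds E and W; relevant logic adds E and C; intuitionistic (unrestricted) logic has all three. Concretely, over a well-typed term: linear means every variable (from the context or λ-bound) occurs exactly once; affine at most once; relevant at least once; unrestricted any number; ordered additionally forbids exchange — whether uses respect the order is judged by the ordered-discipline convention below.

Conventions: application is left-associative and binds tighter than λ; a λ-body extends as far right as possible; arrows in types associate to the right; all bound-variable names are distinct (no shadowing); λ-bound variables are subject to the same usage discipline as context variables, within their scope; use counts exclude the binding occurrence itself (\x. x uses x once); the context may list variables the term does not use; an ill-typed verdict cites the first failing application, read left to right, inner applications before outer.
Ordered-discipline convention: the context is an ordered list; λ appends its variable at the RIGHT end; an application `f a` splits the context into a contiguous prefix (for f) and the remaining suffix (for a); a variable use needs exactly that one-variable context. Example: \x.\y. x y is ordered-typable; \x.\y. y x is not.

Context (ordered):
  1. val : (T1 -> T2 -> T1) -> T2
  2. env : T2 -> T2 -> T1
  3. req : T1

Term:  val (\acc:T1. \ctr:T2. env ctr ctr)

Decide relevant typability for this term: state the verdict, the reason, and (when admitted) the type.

no — req, acc never used (weakening)
variable uses: val=1, env=1, req=0, acc (bound)=0, ctr (bound)=2
order of uses: val, env, ctr, ctr
typing: well-typed at T2
per-discipline verdicts: ordered ✗ | linear ✗ | affine ✗ | relevant ✗ | unrestricted ✓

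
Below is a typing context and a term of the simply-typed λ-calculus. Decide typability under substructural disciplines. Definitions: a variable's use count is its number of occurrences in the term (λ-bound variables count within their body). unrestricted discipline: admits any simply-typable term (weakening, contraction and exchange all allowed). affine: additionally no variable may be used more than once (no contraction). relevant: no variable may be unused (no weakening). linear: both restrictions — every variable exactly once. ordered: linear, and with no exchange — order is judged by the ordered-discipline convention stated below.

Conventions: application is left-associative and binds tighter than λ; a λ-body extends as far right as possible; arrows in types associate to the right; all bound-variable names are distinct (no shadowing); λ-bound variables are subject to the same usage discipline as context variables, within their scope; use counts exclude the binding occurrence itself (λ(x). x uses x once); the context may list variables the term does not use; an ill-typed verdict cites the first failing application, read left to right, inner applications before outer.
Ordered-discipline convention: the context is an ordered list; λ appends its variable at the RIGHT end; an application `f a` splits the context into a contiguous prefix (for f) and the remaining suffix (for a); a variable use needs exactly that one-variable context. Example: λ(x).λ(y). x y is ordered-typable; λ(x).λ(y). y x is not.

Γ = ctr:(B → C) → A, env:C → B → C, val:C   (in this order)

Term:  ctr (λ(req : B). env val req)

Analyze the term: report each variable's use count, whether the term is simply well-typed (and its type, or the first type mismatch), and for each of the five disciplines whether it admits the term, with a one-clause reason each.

use counts: ctr: 1×, env: 1×, val: 1×, req (λ-bound): 1×
uses in reading order: ctr, env, val, req
typing: well-typed at A
ordered: ✓, single-use (ctr, env, val, req), ordered derivation ok
linear: ✓, ctr, env, val, req: one use apiece
affine: ✓, at most one use each (ctr, env, val, req)
relevant: ✓, at least one use each (ctr, env, val, req)
unrestricted: ✓, typability at A is all that's needed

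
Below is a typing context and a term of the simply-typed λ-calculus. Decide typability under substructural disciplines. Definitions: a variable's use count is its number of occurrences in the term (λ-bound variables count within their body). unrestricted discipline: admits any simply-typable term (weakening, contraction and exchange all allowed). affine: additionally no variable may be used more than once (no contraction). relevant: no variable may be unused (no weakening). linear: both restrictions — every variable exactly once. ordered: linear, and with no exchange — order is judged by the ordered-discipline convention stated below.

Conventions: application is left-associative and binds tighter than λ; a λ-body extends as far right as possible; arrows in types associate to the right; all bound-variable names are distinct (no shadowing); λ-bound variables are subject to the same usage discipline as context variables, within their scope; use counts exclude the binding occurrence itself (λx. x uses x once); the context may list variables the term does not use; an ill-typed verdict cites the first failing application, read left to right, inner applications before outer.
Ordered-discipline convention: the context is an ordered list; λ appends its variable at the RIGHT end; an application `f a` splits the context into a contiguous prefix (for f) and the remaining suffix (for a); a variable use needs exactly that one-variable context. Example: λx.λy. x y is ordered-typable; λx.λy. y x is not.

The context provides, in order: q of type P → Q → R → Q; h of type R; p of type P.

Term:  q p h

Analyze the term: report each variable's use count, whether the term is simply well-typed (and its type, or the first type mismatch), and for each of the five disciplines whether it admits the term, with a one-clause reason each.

counts: q ×1; h ×1; p ×1
left-to-right use order: q, p, h
typing: ill-typed: an argument R mismatches the expected Q
ordered: ✗ — not simply typable
linear: ✗ — fails simple typing
affine: ✗ — a type mismatch blocks all five
relevant: ✗ — the type mismatch rejects it
unrestricted: ✗ — not simply typable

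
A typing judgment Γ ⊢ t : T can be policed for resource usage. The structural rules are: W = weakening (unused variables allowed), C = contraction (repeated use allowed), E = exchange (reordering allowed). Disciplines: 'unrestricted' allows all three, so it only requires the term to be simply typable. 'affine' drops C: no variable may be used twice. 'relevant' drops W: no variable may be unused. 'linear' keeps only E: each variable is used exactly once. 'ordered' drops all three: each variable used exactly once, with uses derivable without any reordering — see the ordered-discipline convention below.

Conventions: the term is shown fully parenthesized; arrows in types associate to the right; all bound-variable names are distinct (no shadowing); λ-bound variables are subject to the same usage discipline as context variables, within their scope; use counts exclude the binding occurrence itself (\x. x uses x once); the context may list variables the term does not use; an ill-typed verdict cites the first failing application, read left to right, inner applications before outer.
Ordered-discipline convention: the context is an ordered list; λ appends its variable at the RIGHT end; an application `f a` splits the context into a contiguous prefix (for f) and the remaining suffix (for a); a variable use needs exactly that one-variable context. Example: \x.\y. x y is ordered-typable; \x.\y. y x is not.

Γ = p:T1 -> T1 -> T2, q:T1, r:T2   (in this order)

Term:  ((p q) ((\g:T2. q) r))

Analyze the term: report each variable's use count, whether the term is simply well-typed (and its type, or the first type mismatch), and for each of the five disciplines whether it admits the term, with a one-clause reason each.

variable uses: p: 1, q: 2, r: 1, g (λ-bound): 0
order of uses: p, q, q, r
typing: ✓ — T2
ordered ✗ (uses contraction: q ×2; g never used (weakening))
linear ✗ (uses contraction: q ×2; g never used (weakening))
affine ✗ (uses contraction: q ×2)
relevant ✗ (g never used (weakening))
unrestricted ✓ (typability at T2 is all that's needed)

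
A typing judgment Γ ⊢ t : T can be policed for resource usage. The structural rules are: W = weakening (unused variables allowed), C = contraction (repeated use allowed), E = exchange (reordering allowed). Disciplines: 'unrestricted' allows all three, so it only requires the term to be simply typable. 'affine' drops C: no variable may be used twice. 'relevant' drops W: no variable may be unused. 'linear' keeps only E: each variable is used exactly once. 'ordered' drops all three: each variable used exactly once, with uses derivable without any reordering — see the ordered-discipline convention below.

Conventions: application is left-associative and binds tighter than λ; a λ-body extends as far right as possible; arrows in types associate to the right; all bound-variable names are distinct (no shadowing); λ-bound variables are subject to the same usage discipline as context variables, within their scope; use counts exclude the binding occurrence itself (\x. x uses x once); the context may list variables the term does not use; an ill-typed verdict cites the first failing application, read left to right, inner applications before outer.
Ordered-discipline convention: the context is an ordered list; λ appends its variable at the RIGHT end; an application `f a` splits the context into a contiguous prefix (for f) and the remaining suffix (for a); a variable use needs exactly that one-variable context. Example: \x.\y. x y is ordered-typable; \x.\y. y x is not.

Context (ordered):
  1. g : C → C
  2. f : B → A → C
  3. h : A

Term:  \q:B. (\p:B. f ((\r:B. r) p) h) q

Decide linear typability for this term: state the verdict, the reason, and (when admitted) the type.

no — g left unused
variable uses: g: 0×; f: 1×; h: 1×; q [bound]: 1×; p [bound]: 1×; r [bound]: 1×
order of uses: f, r, p, h, q
typing: the term checks, with type B → C
summary: ordered ✗ · linear ✗ · affine ✓ · relevant ✗ · unrestricted ✓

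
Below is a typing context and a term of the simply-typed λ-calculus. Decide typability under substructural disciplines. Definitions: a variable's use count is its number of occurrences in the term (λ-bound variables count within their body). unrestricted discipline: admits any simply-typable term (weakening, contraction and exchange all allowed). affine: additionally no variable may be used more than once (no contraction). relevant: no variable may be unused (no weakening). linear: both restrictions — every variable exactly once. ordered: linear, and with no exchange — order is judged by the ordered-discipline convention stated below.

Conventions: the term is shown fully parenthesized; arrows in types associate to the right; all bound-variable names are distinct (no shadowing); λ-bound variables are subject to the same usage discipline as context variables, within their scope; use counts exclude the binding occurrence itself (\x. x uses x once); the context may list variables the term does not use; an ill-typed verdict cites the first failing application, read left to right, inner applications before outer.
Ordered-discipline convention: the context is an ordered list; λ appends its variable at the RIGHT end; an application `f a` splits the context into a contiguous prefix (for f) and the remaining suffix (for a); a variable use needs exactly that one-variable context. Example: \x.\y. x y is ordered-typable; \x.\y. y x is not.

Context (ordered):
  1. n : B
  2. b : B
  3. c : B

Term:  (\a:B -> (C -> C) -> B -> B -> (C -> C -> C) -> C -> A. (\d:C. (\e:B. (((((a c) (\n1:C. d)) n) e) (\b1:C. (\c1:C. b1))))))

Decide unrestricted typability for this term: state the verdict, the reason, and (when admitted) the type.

yes — type-checks ((B -> (C -> C) -> B -> B -> (C -> C -> C) -> C -> A) -> C -> B -> C -> A) and nothing is barred; term : (B -> (C -> C) -> B -> B -> (C -> C -> C) -> C -> A) -> C -> B -> C -> A
usage: n: 1×, b: 0×, c: 1×, a (λ-bound): 1×, d (λ-bound): 1×, e (λ-bound): 1×, n1 (λ-bound): 0×, b1 (λ-bound): 1×, c1 (λ-bound): 0×
use order (left to right): a, c, d, n, e, b1
typing: well-typed at (B -> (C -> C) -> B -> B -> (C -> C -> C) -> C -> A) -> C -> B -> C -> A
all disciplines: ordered ✗; linear ✗; affine ✓; relevant ✗; unrestricted ✓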